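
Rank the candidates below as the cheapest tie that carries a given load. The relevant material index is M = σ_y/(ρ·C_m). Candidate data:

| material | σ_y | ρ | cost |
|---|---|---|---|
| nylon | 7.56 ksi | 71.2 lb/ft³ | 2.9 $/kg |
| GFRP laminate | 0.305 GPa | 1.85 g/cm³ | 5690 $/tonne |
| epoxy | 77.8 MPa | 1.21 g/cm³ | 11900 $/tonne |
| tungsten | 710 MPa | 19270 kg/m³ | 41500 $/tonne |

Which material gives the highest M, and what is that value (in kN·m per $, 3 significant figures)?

GFRP laminate, M = 29.0 kN·m per $

Normalizing units and computing the index:
  nylon: σ_y = 52.12 MPa, ρ = 1141 kg/m³, cost = 2.900 $/kg
  GFRP laminate: σ_y = 305.0 MPa, ρ = 1850 kg/m³, cost = 5.690 $/kg
  epoxy: σ_y = 77.80 MPa, ρ = 1210 kg/m³, cost = 11.90 $/kg
  tungsten: σ_y = 710.0 MPa, ρ = 19270 kg/m³, cost = 41.50 $/kg
  GFRP laminate: M = 29.0 kN·m per $
  nylon: M = 15.8 kN·m per $
  epoxy: M = 5.40 kN·m per $
  tungsten: M = 0.888 kN·m per $
Highest index: GFRP laminate.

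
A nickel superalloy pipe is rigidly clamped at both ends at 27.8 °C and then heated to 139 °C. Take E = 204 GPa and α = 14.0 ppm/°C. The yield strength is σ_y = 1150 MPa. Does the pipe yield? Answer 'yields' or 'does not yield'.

does not yield

ΔT = 111.2 K. Constrained thermal stress σ = E·α·ΔT = 204.0×10³ MPa × 14.0×10⁻⁶ × 111.2 = 318 MPa (compressive).
Compare to σ_y = 1150 MPa: σ < σ_y, so it does not yield.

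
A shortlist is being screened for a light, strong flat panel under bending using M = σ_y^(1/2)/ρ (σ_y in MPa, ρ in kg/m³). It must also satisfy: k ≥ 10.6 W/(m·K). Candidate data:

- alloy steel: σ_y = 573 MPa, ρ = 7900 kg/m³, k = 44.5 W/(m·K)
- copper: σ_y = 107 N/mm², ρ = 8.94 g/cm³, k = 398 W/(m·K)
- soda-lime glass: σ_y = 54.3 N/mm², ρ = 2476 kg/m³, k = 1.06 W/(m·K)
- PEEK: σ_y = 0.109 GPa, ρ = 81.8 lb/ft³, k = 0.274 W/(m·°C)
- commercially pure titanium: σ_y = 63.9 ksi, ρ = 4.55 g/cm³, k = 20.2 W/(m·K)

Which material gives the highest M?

commercially pure titanium

Screen on constraints: k ≥ 10.6 W/(m·K). Survivors: alloy steel, copper, commercially pure titanium.
Normalizing units and computing the index:
  alloy steel: σ_y = 573.0 MPa, ρ = 7900 kg/m³
  copper: σ_y = 107.0 MPa, ρ = 8940 kg/m³
  commercially pure titanium: σ_y = 440.6 MPa, ρ = 4550 kg/m³
  commercially pure titanium: M = 4.61×10⁻³
  alloy steel: M = 3.03×10⁻³
  copper: M = 1.16×10⁻³
Commercially pure titanium has the largest M.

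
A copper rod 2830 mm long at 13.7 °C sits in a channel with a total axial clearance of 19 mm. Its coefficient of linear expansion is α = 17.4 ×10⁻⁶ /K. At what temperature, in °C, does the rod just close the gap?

α·L₀·ΔT = 19.0 mm ⇒ ΔT = 19.0 / (17.4×10⁻⁶ × 2830.0) = 385.8 K.
T = 13.7 + 385.8 = 399.5 °C.

400 °C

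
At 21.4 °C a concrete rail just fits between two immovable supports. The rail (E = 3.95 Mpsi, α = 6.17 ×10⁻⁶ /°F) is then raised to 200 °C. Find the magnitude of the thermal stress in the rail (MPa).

54.0 MPa

E = 3.95 Mpsi = 27.23 GPa.
α = 6.17×10⁻⁶/°F × 9/5 = 11.1×10⁻⁶/K.
ΔT = 178.6 K. Constrained thermal stress σ = E·α·ΔT = 27.23×10³ MPa × 11.1×10⁻⁶ × 178.6 = 54.0 MPa (compressive).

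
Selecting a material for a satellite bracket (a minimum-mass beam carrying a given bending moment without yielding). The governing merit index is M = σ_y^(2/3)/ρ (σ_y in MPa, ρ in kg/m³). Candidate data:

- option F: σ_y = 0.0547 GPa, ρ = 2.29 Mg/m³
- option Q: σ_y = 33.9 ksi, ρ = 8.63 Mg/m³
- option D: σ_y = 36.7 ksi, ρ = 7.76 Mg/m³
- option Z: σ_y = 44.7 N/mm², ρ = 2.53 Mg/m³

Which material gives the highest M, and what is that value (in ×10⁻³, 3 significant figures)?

After converting to SI:
  option F: σ_y = 54.70 MPa, ρ = 2290 kg/m³
  option Q: σ_y = 233.7 MPa, ρ = 8630 kg/m³
  option D: σ_y = 253.0 MPa, ρ = 7760 kg/m³
  option Z: σ_y = 44.70 MPa, ρ = 2530 kg/m³
  option F: M = 6.29×10⁻³
  option D: M = 5.16×10⁻³
  option Z: M = 4.98×10⁻³
  option Q: M = 4.40×10⁻³
Highest index: option F.

option F, M = 6.29×10⁻³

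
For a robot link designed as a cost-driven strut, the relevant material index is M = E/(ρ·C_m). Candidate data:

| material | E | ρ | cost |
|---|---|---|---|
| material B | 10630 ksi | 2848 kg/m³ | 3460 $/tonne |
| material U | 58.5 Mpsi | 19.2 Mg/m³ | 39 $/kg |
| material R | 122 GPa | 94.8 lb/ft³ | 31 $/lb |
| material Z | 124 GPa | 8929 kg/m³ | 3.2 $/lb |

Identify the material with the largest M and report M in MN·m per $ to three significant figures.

In SI units:
  material B: E = 73.29 GPa, ρ = 2848 kg/m³, cost = 3.460 $/kg
  material U: E = 403.3 GPa, ρ = 19200 kg/m³, cost = 39.00 $/kg
  material R: E = 122.0 GPa, ρ = 1519 kg/m³, cost = 68.34 $/kg
  material Z: E = 124.0 GPa, ρ = 8929 kg/m³, cost = 7.055 $/kg
  material B: M = 7.44 MN·m per $
  material Z: M = 1.97 MN·m per $
  material R: M = 1.18 MN·m per $
  material U: M = 0.539 MN·m per $
Material B ranks first.

material B, M = 7.44 MN·m per $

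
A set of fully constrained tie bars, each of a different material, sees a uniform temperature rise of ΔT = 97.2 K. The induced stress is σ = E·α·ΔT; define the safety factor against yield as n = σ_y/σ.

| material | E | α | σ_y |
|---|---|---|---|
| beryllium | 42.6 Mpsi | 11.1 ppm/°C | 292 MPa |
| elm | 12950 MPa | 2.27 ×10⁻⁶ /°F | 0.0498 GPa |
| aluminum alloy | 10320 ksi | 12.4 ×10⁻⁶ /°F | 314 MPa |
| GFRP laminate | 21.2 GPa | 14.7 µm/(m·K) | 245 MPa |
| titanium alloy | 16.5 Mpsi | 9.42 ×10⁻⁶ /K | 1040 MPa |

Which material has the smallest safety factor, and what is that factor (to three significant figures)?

With everything in SI (GPa, ×10⁻⁶/K, MPa):
  beryllium: E = 293.7, α = 11.1, σ_y = 292.0 → σ = 317 MPa, n = 0.921
  elm: E = 12.95, α = 4.09, σ_y = 49.80 → σ = 5.14 MPa, n = 9.68
  aluminum alloy: E = 71.15, α = 22.3, σ_y = 314.0 → σ = 154 MPa, n = 2.03
  GFRP laminate: E = 21.20, α = 14.7, σ_y = 245.0 → σ = 30.3 MPa, n = 8.09
  titanium alloy: E = 113.8, α = 9.42, σ_y = 1040 → σ = 104 MPa, n = 9.98
Beryllium has the lowest safety factor, n = 0.921.

beryllium, n = 0.921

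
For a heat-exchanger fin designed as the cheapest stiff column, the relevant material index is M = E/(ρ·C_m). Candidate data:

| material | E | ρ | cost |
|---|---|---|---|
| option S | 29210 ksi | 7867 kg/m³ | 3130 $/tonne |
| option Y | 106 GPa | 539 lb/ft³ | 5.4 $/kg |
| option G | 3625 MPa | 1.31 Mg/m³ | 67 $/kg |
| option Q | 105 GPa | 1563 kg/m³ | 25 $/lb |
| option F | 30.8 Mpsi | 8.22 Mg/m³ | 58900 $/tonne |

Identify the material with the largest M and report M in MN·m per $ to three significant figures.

option S, M = 8.18 MN·m per $

After converting to SI:
  option S: E = 201.4 GPa, ρ = 7867 kg/m³, cost = 3.130 $/kg
  option Y: E = 106.0 GPa, ρ = 8634 kg/m³, cost = 5.400 $/kg
  option G: E = 3.625 GPa, ρ = 1310 kg/m³, cost = 67.00 $/kg
  option Q: E = 105.0 GPa, ρ = 1563 kg/m³, cost = 55.11 $/kg
  option F: E = 212.4 GPa, ρ = 8220 kg/m³, cost = 58.90 $/kg
  option S: M = 8.18 MN·m per $
  option Y: M = 2.27 MN·m per $
  option Q: M = 1.22 MN·m per $
  option F: M = 0.439 MN·m per $
  option G: M = 0.0413 MN·m per $
Highest index: option S.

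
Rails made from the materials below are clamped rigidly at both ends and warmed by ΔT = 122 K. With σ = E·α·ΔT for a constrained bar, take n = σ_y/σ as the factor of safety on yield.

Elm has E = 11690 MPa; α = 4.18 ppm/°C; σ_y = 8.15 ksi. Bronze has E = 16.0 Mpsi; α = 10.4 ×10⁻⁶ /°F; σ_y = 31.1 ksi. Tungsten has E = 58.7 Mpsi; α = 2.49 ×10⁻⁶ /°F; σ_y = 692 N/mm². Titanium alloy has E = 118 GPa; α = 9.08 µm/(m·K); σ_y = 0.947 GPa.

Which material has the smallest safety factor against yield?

bronze

Per material, after unit conversion:
  elm: E = 11.69, α = 4.18, σ_y = 56.19 → σ = 5.96 MPa, n = 9.43
  bronze: E = 110.3, α = 18.7, σ_y = 214.4 → σ = 252 MPa, n = 0.851
  tungsten: E = 404.7, α = 4.48, σ_y = 692.0 → σ = 221 MPa, n = 3.13
  titanium alloy: E = 118.0, α = 9.08, σ_y = 947.0 → σ = 131 MPa, n = 7.24
Smallest n: bronze with n = 0.851.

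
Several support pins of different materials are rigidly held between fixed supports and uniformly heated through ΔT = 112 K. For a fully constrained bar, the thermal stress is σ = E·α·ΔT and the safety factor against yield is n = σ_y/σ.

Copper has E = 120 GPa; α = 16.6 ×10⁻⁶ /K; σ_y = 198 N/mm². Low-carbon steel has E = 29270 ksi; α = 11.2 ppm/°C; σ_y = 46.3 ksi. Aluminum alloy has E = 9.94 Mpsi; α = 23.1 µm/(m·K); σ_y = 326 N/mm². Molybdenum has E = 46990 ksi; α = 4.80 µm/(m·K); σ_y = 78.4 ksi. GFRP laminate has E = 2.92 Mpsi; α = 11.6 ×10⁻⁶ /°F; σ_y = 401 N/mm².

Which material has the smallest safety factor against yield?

Per material, after unit conversion:
  copper: E = 120.0, α = 16.6, σ_y = 198.0 → σ = 223 MPa, n = 0.887
  low-carbon steel: E = 201.8, α = 11.2, σ_y = 319.2 → σ = 253 MPa, n = 1.26
  aluminum alloy: E = 68.53, α = 23.1, σ_y = 326.0 → σ = 177 MPa, n = 1.84
  molybdenum: E = 324.0, α = 4.80, σ_y = 540.5 → σ = 174 MPa, n = 3.10
  GFRP laminate: E = 20.13, α = 20.9, σ_y = 401.0 → σ = 47.1 MPa, n = 8.52
Smallest n: copper with n = 0.887.

copper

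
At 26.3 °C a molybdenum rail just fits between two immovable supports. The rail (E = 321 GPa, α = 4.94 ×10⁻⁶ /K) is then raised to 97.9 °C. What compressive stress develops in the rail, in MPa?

ΔT = 71.60 K. Constrained thermal stress σ = E·α·ΔT = 321.0×10³ MPa × 4.94×10⁻⁶ × 71.60 = 114 MPa (compressive).

114 MPa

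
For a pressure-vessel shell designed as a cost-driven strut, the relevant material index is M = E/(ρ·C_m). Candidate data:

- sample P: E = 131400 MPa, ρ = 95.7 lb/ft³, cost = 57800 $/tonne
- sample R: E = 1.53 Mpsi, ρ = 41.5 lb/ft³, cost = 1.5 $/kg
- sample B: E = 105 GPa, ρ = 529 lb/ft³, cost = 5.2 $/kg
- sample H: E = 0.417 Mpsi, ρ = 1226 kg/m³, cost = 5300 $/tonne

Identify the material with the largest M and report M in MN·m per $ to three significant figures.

Normalizing units and computing the index:
  sample P: E = 131.4 GPa, ρ = 1533 kg/m³, cost = 57.80 $/kg
  sample R: E = 10.55 GPa, ρ = 664.8 kg/m³, cost = 1.500 $/kg
  sample B: E = 105.0 GPa, ρ = 8474 kg/m³, cost = 5.200 $/kg
  sample H: E = 2.875 GPa, ρ = 1226 kg/m³, cost = 5.300 $/kg
  sample R: M = 10.6 MN·m per $
  sample B: M = 2.38 MN·m per $
  sample P: M = 1.48 MN·m per $
  sample H: M = 0.442 MN·m per $
Highest index: sample R.

sample R, M = 10.6 MN·m per $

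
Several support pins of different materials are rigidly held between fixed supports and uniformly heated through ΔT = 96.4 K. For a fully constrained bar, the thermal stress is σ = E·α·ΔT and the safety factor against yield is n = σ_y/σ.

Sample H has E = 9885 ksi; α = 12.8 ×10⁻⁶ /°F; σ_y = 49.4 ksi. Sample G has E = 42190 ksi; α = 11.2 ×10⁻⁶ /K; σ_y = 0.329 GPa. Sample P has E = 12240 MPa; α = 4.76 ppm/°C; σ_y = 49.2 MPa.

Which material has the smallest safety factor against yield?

sample G

In consistent units (E in GPa, α in ×10⁻⁶/K, σ_y in MPa):
  sample H: E = 68.15, α = 23.0, σ_y = 340.6 → σ = 151 MPa, n = 2.25
  sample G: E = 290.9, α = 11.2, σ_y = 329.0 → σ = 314 MPa, n = 1.05
  sample P: E = 12.24, α = 4.76, σ_y = 49.20 → σ = 5.62 MPa, n = 8.76
Smallest n: sample G with n = 1.05.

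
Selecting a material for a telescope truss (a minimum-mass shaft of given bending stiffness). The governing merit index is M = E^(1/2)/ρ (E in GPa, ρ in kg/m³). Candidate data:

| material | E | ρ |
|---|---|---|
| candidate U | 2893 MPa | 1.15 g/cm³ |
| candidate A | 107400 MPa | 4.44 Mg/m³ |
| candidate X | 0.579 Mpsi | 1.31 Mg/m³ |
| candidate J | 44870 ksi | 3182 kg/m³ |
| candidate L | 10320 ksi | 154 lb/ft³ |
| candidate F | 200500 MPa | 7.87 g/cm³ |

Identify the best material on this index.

candidate J

After converting to SI:
  candidate U: E = 2.893 GPa, ρ = 1150 kg/m³
  candidate A: E = 107.4 GPa, ρ = 4440 kg/m³
  candidate X: E = 3.992 GPa, ρ = 1310 kg/m³
  candidate J: E = 309.4 GPa, ρ = 3182 kg/m³
  candidate L: E = 71.15 GPa, ρ = 2467 kg/m³
  candidate F: E = 200.5 GPa, ρ = 7870 kg/m³
  candidate J: M = 5.53×10⁻³
  candidate L: M = 3.42×10⁻³
  candidate A: M = 2.33×10⁻³
  candidate F: M = 1.80×10⁻³
  candidate X: M = 1.53×10⁻³
  candidate U: M = 1.48×10⁻³
The maximum is for candidate J.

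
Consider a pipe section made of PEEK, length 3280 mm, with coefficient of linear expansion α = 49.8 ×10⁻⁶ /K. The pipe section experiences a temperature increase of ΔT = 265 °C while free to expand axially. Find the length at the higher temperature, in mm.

3323.3 mm

ΔL = α·L₀·ΔT = 49.8×10⁻⁶ × 3280 mm × 265.0 K = 43.3 mm.
L = L₀ + ΔL = 3280 + 43.3 = 3323.3 mm.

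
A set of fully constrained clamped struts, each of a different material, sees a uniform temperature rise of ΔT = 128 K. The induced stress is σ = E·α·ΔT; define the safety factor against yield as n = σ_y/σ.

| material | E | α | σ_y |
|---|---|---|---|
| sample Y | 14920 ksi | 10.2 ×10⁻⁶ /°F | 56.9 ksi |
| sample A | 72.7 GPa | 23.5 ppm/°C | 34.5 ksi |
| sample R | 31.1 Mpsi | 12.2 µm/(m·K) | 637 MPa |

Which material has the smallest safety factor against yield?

sample A

In consistent units (E in GPa, α in ×10⁻⁶/K, σ_y in MPa):
  sample Y: E = 102.9, α = 18.4, σ_y = 392.3 → σ = 242 MPa, n = 1.62
  sample A: E = 72.70, α = 23.5, σ_y = 237.9 → σ = 219 MPa, n = 1.09
  sample R: E = 214.4, α = 12.2, σ_y = 637.0 → σ = 335 MPa, n = 1.90
The minimum is sample A at n = 1.09.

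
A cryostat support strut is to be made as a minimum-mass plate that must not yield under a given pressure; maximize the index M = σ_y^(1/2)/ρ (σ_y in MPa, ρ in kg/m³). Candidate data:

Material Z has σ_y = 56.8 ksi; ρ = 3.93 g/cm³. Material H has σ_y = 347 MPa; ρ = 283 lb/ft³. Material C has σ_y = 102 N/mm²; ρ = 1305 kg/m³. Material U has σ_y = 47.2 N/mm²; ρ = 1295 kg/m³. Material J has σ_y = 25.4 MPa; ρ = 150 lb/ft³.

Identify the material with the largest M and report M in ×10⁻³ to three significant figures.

material C, M = 7.74×10⁻³

After converting to SI:
  material Z: σ_y = 391.6 MPa, ρ = 3930 kg/m³
  material H: σ_y = 347.0 MPa, ρ = 4533 kg/m³
  material C: σ_y = 102.0 MPa, ρ = 1305 kg/m³
  material U: σ_y = 47.20 MPa, ρ = 1295 kg/m³
  material J: σ_y = 25.40 MPa, ρ = 2403 kg/m³
  material C: M = 7.74×10⁻³
  material U: M = 5.31×10⁻³
  material Z: M = 5.04×10⁻³
  material H: M = 4.11×10⁻³
  material J: M = 2.10×10⁻³
Highest index: material C.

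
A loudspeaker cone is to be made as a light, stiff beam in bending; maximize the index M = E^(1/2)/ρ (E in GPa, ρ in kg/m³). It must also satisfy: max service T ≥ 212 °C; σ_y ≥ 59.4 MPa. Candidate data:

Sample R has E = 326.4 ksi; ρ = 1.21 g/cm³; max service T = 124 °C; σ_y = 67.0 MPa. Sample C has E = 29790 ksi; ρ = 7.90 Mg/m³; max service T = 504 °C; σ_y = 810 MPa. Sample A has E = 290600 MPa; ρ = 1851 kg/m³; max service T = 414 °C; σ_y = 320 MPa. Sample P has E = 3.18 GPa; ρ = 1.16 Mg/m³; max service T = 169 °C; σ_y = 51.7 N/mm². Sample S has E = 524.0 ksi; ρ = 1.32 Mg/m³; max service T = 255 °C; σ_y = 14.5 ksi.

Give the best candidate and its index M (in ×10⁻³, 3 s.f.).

sample A, M = 9.21×10⁻³

Screen on constraints: max service T ≥ 212 °C; σ_y ≥ 59.4 MPa. Survivors: sample C, sample A, sample S.
Normalizing units and computing the index:
  sample C: E = 205.4 GPa, ρ = 7900 kg/m³
  sample A: E = 290.6 GPa, ρ = 1851 kg/m³
  sample S: E = 3.613 GPa, ρ = 1320 kg/m³
  sample A: M = 9.21×10⁻³
  sample C: M = 1.81×10⁻³
  sample S: M = 1.44×10⁻³
Highest index: sample A.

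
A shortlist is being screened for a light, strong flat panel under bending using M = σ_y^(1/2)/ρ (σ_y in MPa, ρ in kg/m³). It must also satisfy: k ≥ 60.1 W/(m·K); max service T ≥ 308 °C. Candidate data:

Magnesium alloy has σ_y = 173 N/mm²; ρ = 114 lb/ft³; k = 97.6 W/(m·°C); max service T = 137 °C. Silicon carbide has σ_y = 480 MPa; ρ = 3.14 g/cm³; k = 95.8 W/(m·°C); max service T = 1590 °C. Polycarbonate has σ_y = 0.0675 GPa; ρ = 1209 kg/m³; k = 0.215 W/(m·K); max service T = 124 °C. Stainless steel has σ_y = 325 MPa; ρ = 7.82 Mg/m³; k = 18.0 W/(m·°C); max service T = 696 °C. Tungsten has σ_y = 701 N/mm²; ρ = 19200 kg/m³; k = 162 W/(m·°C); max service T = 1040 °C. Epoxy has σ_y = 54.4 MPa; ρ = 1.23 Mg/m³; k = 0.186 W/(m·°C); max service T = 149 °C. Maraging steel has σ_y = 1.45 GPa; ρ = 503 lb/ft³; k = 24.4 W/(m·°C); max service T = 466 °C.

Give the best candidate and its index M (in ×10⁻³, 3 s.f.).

Screen on constraints: k ≥ 60.1 W/(m·K); max service T ≥ 308 °C. Survivors: silicon carbide, tungsten.
In SI units:
  silicon carbide: σ_y = 480.0 MPa, ρ = 3140 kg/m³
  tungsten: σ_y = 701.0 MPa, ρ = 19200 kg/m³
  silicon carbide: M = 6.98×10⁻³
  tungsten: M = 1.38×10⁻³
The maximum is for silicon carbide.

silicon carbide, M = 6.98×10⁻³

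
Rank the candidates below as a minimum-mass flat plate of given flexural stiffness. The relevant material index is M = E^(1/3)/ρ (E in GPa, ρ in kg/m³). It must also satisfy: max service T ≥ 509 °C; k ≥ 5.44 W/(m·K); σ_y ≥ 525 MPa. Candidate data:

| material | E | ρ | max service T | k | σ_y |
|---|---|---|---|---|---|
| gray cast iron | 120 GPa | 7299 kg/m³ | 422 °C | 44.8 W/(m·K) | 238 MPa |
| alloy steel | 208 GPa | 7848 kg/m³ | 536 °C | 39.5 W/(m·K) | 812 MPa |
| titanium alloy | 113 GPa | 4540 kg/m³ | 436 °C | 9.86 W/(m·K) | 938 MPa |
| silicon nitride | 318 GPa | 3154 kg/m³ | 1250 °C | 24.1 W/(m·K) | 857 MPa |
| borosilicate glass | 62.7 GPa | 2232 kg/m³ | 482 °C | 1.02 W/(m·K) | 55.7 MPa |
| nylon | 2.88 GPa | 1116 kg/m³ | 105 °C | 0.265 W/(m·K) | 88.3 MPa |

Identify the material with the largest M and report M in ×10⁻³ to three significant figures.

silicon nitride, M = 2.16×10⁻³

Screen on constraints: max service T ≥ 509 °C; k ≥ 5.44 W/(m·K); σ_y ≥ 525 MPa. Survivors: alloy steel, silicon nitride.
Per-candidate index values:
  silicon nitride: M = 2.16×10⁻³
  alloy steel: M = 0.755×10⁻³
Silicon nitride has the largest M.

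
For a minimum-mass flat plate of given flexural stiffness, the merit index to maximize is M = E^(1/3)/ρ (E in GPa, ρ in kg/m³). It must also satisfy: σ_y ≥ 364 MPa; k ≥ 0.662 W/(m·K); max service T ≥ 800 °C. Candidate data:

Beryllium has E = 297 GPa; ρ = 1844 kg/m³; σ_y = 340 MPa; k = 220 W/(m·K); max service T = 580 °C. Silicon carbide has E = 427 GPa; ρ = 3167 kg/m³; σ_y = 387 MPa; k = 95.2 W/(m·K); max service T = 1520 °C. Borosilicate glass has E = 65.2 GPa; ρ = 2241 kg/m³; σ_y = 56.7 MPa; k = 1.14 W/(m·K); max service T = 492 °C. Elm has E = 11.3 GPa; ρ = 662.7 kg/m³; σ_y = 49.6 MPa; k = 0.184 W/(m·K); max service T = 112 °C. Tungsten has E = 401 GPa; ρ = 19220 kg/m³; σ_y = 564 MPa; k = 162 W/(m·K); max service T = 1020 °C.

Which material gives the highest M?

silicon carbide

Screen on constraints: σ_y ≥ 364 MPa; k ≥ 0.662 W/(m·K); max service T ≥ 800 °C. Survivors: silicon carbide, tungsten.
Evaluate M for each candidate:
  silicon carbide: M = 2.38×10⁻³
  tungsten: M = 0.384×10⁻³
The maximum is for silicon carbide.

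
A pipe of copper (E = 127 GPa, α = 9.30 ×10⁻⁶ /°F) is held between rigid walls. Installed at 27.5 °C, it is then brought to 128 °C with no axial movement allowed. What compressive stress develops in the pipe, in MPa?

214 MPa

α = 9.30×10⁻⁶/°F × 9/5 = 16.7×10⁻⁶/K.
ΔT = 100.5 K. Constrained thermal stress σ = E·α·ΔT = 127.0×10³ MPa × 16.7×10⁻⁶ × 100.5 = 214 MPa (compressive).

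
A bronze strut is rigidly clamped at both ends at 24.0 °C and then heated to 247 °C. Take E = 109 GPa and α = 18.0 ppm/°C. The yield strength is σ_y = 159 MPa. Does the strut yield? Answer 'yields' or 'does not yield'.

ΔT = 223.0 K. Constrained thermal stress σ = E·α·ΔT = 109.0×10³ MPa × 18.0×10⁻⁶ × 223.0 = 438 MPa (compressive).
Compare to σ_y = 159 MPa: σ ≥ σ_y, so it yields.

yields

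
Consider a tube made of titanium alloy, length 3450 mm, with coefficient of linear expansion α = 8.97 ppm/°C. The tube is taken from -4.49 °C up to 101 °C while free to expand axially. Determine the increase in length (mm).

3.26 mm

ΔT = 101 − (-4.49) = 105.5 K.
ΔL = α·L₀·ΔT = 8.97×10⁻⁶ × 3450 mm × 105.5 K = 3.26 mm.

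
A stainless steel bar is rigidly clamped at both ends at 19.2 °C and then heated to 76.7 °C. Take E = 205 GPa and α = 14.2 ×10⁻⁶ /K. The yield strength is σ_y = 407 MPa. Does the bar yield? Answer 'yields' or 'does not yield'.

does not yield

ΔT = 57.50 K. Constrained thermal stress σ = E·α·ΔT = 205.0×10³ MPa × 14.2×10⁻⁶ × 57.50 = 167 MPa (compressive).
Compare to σ_y = 407 MPa: σ < σ_y, so it does not yield.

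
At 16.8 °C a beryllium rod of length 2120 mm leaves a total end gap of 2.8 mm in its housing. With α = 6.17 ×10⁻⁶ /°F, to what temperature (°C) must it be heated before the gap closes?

136 °C

α = 6.17×10⁻⁶/°F × 9/5 = 11.1×10⁻⁶/K.
α·L₀·ΔT = 2.8 mm ⇒ ΔT = 2.8 / (11.1×10⁻⁶ × 2120.0) = 118.9 K.
T = 16.8 + 118.9 = 135.7 °C.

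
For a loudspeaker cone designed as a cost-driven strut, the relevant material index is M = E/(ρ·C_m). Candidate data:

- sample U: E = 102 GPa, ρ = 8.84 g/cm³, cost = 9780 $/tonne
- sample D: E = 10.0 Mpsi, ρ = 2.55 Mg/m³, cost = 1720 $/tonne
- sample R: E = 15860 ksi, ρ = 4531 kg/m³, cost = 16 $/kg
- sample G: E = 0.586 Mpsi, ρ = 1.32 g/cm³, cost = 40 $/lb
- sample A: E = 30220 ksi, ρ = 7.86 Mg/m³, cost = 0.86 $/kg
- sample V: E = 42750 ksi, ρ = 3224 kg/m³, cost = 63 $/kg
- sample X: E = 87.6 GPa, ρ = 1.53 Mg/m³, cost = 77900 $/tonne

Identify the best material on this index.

Putting every candidate on a common basis:
  sample U: E = 102.0 GPa, ρ = 8840 kg/m³, cost = 9.780 $/kg
  sample D: E = 68.95 GPa, ρ = 2550 kg/m³, cost = 1.720 $/kg
  sample R: E = 109.4 GPa, ρ = 4531 kg/m³, cost = 16.00 $/kg
  sample G: E = 4.040 GPa, ρ = 1320 kg/m³, cost = 88.18 $/kg
  sample A: E = 208.4 GPa, ρ = 7860 kg/m³, cost = 0.8600 $/kg
  sample V: E = 294.8 GPa, ρ = 3224 kg/m³, cost = 63.00 $/kg
  sample X: E = 87.60 GPa, ρ = 1530 kg/m³, cost = 77.90 $/kg
  sample A: M = 30.8 MN·m per $
  sample D: M = 15.7 MN·m per $
  sample R: M = 1.51 MN·m per $
  sample V: M = 1.45 MN·m per $
  sample U: M = 1.18 MN·m per $
  sample X: M = 0.735 MN·m per $
  sample G: M = 0.0347 MN·m per $
Sample A ranks first.

sample A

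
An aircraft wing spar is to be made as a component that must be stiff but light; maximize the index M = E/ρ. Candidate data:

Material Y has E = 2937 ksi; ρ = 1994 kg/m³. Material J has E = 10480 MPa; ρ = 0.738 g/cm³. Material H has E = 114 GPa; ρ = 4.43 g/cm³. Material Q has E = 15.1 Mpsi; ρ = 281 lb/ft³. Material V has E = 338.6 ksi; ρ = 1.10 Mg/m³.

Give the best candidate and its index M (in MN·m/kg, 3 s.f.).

Putting every candidate on a common basis:
  material Y: E = 20.25 GPa, ρ = 1994 kg/m³
  material J: E = 10.48 GPa, ρ = 738.0 kg/m³
  material H: E = 114.0 GPa, ρ = 4430 kg/m³
  material Q: E = 104.1 GPa, ρ = 4501 kg/m³
  material V: E = 2.335 GPa, ρ = 1100 kg/m³
  material H: M = 25.7 MN·m/kg
  material Q: M = 23.1 MN·m/kg
  material J: M = 14.2 MN·m/kg
  material Y: M = 10.2 MN·m/kg
  material V: M = 2.12 MN·m/kg
Material H has the largest M.

material H, M = 25.7 MN·m/kg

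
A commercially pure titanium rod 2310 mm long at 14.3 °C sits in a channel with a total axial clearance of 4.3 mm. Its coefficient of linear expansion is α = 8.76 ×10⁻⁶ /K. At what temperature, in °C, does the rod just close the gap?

227 °C

α·L₀·ΔT = 4.3 mm ⇒ ΔT = 4.3 / (8.76×10⁻⁶ × 2310.0) = 212.5 K.
T = 14.3 + 212.5 = 226.8 °C.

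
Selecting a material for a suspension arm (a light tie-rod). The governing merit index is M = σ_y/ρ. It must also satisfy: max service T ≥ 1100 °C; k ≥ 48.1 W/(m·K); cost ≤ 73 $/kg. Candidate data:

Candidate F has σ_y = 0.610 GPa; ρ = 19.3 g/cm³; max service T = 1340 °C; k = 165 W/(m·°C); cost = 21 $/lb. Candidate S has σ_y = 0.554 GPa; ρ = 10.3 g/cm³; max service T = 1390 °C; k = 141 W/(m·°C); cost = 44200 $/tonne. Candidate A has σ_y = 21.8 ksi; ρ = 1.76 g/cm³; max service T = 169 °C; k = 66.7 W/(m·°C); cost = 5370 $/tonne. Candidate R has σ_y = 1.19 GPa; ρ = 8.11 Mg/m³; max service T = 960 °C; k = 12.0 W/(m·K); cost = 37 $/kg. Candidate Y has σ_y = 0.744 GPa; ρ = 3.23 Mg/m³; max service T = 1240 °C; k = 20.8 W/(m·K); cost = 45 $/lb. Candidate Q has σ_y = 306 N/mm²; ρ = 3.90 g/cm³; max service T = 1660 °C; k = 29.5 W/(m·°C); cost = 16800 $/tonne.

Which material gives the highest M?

candidate S

Screen on constraints: max service T ≥ 1100 °C; k ≥ 48.1 W/(m·K); cost ≤ 73 $/kg. Survivors: candidate F, candidate S.
In SI units:
  candidate F: σ_y = 610.0 MPa, ρ = 19300 kg/m³
  candidate S: σ_y = 554.0 MPa, ρ = 10300 kg/m³
  candidate S: M = 53.8 kN·m/kg
  candidate F: M = 31.6 kN·m/kg
Candidate S has the largest M.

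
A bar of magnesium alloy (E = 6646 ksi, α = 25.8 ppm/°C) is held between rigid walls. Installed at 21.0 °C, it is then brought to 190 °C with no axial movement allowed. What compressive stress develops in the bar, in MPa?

200 MPa

E = 6646 ksi = 45.82 GPa.
ΔT = 169.0 K. Constrained thermal stress σ = E·α·ΔT = 45.82×10³ MPa × 25.8×10⁻⁶ × 169.0 = 200 MPa (compressive).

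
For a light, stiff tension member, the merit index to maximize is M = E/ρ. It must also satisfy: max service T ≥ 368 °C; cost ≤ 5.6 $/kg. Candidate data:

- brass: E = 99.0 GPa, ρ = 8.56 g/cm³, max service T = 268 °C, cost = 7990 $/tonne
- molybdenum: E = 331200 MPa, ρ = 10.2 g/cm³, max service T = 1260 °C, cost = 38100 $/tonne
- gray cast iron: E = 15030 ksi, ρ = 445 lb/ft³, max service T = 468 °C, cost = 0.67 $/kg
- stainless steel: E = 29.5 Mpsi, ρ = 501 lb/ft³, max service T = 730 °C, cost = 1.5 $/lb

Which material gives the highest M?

Screen on constraints: max service T ≥ 368 °C; cost ≤ 5.6 $/kg. Survivors: gray cast iron, stainless steel.
After converting to SI:
  gray cast iron: E = 103.6 GPa, ρ = 7128 kg/m³
  stainless steel: E = 203.4 GPa, ρ = 8025 kg/m³
  stainless steel: M = 25.3 MN·m/kg
  gray cast iron: M = 14.5 MN·m/kg
Stainless steel has the largest M.

stainless steel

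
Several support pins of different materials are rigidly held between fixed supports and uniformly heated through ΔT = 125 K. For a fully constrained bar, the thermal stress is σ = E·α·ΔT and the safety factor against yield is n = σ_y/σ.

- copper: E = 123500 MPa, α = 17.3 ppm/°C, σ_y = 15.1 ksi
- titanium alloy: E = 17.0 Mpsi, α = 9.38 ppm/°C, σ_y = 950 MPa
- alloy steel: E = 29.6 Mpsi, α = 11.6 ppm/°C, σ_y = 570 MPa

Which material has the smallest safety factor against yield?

Converting E to GPa, α to ×10⁻⁶/K, σ_y to MPa, then σ and n for each:
  copper: E = 123.5, α = 17.3, σ_y = 104.1 → σ = 267 MPa, n = 0.390
  titanium alloy: E = 117.2, α = 9.38, σ_y = 950.0 → σ = 137 MPa, n = 6.91
  alloy steel: E = 204.1, α = 11.6, σ_y = 570.0 → σ = 296 MPa, n = 1.93
Copper has the lowest safety factor, n = 0.390.

copper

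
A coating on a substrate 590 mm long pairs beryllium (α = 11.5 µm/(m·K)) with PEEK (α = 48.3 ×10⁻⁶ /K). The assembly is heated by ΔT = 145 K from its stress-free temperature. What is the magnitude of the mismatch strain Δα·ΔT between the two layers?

Δα = |11.5 − 48.3|×10⁻⁶/K = 36.8×10⁻⁶/K.
Mismatch strain = Δα·ΔT = 36.8×10⁻⁶ × 145.0 = 5.34×10⁻³.

5.34×10⁻³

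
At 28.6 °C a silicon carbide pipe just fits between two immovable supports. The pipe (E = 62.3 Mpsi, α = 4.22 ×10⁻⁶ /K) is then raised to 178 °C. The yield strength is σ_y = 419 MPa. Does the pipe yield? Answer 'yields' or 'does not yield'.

E = 62.3 Mpsi = 429.5 GPa.
ΔT = 149.4 K. Constrained thermal stress σ = E·α·ΔT = 429.5×10³ MPa × 4.22×10⁻⁶ × 149.4 = 271 MPa (compressive).
Compare to σ_y = 419 MPa: σ < σ_y, so it does not yield.

does not yield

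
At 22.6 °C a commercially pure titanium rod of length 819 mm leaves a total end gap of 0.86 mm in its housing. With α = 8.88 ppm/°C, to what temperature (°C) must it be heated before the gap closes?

141 °C

α·L₀·ΔT = 0.86 mm ⇒ ΔT = 0.86 / (8.88×10⁻⁶ × 819.0) = 118.3 K.
T = 22.6 + 118.3 = 140.9 °C.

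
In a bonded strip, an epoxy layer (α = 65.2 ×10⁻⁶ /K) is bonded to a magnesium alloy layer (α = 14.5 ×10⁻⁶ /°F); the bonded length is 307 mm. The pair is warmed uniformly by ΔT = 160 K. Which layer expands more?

epoxy

magnesium alloy: α = 14.5×10⁻⁶/°F × 9/5 = 26.1×10⁻⁶/K.
α(epoxy) = 65.2×10⁻⁶/K vs α(magnesium alloy) = 26.1×10⁻⁶/K.
Higher α expands more for the same ΔT: epoxy.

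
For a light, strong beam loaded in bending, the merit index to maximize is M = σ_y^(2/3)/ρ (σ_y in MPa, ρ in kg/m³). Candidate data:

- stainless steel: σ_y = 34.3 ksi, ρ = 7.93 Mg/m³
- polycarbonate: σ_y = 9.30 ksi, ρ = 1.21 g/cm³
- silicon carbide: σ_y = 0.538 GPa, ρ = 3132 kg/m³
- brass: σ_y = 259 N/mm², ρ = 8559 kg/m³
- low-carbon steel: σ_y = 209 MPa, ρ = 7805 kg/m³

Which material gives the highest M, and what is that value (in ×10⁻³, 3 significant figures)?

silicon carbide, M = 21.1×10⁻³

After converting to SI:
  stainless steel: σ_y = 236.5 MPa, ρ = 7930 kg/m³
  polycarbonate: σ_y = 64.12 MPa, ρ = 1210 kg/m³
  silicon carbide: σ_y = 538.0 MPa, ρ = 3132 kg/m³
  brass: σ_y = 259.0 MPa, ρ = 8559 kg/m³
  low-carbon steel: σ_y = 209.0 MPa, ρ = 7805 kg/m³
  silicon carbide: M = 21.1×10⁻³
  polycarbonate: M = 13.2×10⁻³
  stainless steel: M = 4.82×10⁻³
  brass: M = 4.75×10⁻³
  low-carbon steel: M = 4.51×10⁻³
Highest index: silicon carbide.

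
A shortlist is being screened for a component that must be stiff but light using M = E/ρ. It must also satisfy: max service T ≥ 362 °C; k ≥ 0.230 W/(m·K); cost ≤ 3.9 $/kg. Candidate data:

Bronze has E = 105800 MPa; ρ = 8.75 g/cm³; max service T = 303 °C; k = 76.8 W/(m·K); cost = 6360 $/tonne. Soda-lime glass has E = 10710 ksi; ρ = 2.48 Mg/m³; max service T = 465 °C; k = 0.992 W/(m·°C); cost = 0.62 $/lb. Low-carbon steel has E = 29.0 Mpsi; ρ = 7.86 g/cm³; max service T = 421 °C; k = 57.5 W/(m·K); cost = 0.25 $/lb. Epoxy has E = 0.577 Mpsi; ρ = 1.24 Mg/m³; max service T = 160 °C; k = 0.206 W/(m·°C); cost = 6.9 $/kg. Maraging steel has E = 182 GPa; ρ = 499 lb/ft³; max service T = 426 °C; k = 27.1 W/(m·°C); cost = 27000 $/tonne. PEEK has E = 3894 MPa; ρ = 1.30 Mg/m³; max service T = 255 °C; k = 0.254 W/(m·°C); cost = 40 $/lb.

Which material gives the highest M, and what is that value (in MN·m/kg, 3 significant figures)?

soda-lime glass, M = 29.8 MN·m/kg

Screen on constraints: max service T ≥ 362 °C; k ≥ 0.230 W/(m·K); cost ≤ 3.9 $/kg. Survivors: soda-lime glass, low-carbon steel.
Convert each candidate to consistent units, then evaluate M:
  soda-lime glass: E = 73.84 GPa, ρ = 2480 kg/m³
  low-carbon steel: E = 199.9 GPa, ρ = 7860 kg/m³
  soda-lime glass: M = 29.8 MN·m/kg
  low-carbon steel: M = 25.4 MN·m/kg
Highest index: soda-lime glass.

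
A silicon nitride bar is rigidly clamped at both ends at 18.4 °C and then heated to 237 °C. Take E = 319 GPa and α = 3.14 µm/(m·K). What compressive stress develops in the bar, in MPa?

219 MPa

ΔT = 218.6 K. Constrained thermal stress σ = E·α·ΔT = 319.0×10³ MPa × 3.14×10⁻⁶ × 218.6 = 219 MPa (compressive).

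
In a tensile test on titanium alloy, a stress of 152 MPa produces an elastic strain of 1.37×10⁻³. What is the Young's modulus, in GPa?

111 GPa

E = σ/ε = 152 MPa / 1.37×10⁻³ = 110900 MPa = 111 GPa.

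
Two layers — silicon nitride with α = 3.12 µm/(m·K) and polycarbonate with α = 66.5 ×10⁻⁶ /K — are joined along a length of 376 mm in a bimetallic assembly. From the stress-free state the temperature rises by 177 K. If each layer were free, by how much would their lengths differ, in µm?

Δα = |3.12 − 66.5|×10⁻⁶/K = 63.4×10⁻⁶/K.
ΔL_mismatch = Δα·L·ΔT = 63.4×10⁻⁶ × 376.0 mm × 177.0 K = 4220 µm.

4220 µm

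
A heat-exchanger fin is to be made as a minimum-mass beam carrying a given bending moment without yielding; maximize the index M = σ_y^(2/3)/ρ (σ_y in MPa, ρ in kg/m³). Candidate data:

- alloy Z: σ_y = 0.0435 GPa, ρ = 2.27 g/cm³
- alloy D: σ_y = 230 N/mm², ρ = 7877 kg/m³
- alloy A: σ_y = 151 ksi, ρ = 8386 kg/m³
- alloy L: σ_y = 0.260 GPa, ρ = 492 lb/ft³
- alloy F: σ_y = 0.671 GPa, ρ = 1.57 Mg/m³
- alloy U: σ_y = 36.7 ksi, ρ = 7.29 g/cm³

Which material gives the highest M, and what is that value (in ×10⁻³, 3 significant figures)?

alloy F, M = 48.8×10⁻³

After converting to SI:
  alloy Z: σ_y = 43.50 MPa, ρ = 2270 kg/m³
  alloy D: σ_y = 230.0 MPa, ρ = 7877 kg/m³
  alloy A: σ_y = 1041 MPa, ρ = 8386 kg/m³
  alloy L: σ_y = 260.0 MPa, ρ = 7881 kg/m³
  alloy F: σ_y = 671.0 MPa, ρ = 1570 kg/m³
  alloy U: σ_y = 253.0 MPa, ρ = 7290 kg/m³
  alloy F: M = 48.8×10⁻³
  alloy A: M = 12.2×10⁻³
  alloy U: M = 5.49×10⁻³
  alloy Z: M = 5.45×10⁻³
  alloy L: M = 5.17×10⁻³
  alloy D: M = 4.77×10⁻³
Alloy F ranks first.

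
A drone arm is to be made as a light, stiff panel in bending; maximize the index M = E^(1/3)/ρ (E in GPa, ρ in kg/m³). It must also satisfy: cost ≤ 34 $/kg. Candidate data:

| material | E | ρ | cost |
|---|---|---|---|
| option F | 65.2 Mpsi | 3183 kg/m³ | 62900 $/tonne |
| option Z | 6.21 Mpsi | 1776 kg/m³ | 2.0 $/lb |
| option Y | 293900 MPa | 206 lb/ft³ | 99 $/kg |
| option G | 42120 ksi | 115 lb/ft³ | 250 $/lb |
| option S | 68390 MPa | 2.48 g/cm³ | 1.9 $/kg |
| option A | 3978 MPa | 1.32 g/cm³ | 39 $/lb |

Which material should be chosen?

Screen on constraints: cost ≤ 34 $/kg. Survivors: option Z, option S.
After converting to SI:
  option Z: E = 42.82 GPa, ρ = 1776 kg/m³
  option S: E = 68.39 GPa, ρ = 2480 kg/m³
  option Z: M = 1.97×10⁻³
  option S: M = 1.65×10⁻³
Option Z ranks first.

option Z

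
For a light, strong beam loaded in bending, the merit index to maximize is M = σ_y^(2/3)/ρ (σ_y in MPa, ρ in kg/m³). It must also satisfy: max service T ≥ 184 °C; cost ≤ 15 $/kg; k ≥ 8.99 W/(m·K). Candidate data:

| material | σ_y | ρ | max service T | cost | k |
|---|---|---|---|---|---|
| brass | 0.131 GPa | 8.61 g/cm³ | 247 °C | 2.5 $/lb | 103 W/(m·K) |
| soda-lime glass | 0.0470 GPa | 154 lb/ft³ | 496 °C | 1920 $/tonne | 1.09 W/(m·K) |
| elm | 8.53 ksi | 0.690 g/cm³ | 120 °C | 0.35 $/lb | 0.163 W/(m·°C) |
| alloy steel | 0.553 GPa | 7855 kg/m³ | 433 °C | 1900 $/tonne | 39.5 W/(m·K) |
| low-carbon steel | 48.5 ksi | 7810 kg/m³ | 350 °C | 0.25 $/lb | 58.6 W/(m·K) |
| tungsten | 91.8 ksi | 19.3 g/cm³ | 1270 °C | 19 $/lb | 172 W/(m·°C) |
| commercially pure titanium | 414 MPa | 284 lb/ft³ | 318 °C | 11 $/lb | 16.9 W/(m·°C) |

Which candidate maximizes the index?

Screen on constraints: max service T ≥ 184 °C; cost ≤ 15 $/kg; k ≥ 8.99 W/(m·K). Survivors: brass, alloy steel, low-carbon steel.
Normalizing units and computing the index:
  brass: σ_y = 131.0 MPa, ρ = 8610 kg/m³
  alloy steel: σ_y = 553.0 MPa, ρ = 7855 kg/m³
  low-carbon steel: σ_y = 334.4 MPa, ρ = 7810 kg/m³
  alloy steel: M = 8.58×10⁻³
  low-carbon steel: M = 6.17×10⁻³
  brass: M = 3.00×10⁻³
Alloy steel has the largest M.

alloy steel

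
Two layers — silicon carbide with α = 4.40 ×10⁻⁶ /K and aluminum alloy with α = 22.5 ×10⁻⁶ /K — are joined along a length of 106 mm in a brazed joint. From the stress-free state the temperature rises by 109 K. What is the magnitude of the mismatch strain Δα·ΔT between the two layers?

Δα = |4.40 − 22.5|×10⁻⁶/K = 18.1×10⁻⁶/K.
Mismatch strain = Δα·ΔT = 18.1×10⁻⁶ × 109.0 = 1.97×10⁻³.

1.97×10⁻³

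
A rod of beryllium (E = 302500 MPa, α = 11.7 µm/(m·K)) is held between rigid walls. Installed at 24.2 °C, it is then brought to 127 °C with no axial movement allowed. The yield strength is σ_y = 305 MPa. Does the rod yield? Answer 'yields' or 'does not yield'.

yields

E = 302500 MPa = 302.5 GPa.
ΔT = 102.8 K. Constrained thermal stress σ = E·α·ΔT = 302.5×10³ MPa × 11.7×10⁻⁶ × 102.8 = 364 MPa (compressive).
Compare to σ_y = 305 MPa: σ ≥ σ_y, so it yields.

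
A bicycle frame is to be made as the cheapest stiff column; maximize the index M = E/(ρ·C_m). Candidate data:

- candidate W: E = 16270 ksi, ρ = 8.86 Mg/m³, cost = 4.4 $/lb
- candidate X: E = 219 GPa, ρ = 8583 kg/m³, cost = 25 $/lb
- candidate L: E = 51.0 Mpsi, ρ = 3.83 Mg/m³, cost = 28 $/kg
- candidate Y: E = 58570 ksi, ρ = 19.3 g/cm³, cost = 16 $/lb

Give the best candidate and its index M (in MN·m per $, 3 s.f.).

candidate L, M = 3.28 MN·m per $

After converting to SI:
  candidate W: E = 112.2 GPa, ρ = 8860 kg/m³, cost = 9.700 $/kg
  candidate X: E = 219.0 GPa, ρ = 8583 kg/m³, cost = 55.11 $/kg
  candidate L: E = 351.6 GPa, ρ = 3830 kg/m³, cost = 28.00 $/kg
  candidate Y: E = 403.8 GPa, ρ = 19300 kg/m³, cost = 35.27 $/kg
  candidate L: M = 3.28 MN·m per $
  candidate W: M = 1.31 MN·m per $
  candidate Y: M = 0.593 MN·m per $
  candidate X: M = 0.463 MN·m per $
Highest index: candidate L.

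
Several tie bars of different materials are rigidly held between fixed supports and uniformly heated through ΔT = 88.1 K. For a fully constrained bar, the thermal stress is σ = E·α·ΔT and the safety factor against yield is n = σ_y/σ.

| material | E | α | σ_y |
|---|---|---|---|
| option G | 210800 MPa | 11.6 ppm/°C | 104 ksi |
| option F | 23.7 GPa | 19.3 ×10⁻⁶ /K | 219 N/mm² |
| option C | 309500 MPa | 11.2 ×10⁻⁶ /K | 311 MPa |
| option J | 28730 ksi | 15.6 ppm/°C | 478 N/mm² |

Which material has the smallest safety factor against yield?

option C

With everything in SI (GPa, ×10⁻⁶/K, MPa):
  option G: E = 210.8, α = 11.6, σ_y = 717.1 → σ = 215 MPa, n = 3.33
  option F: E = 23.70, α = 19.3, σ_y = 219.0 → σ = 40.3 MPa, n = 5.43
  option C: E = 309.5, α = 11.2, σ_y = 311.0 → σ = 305 MPa, n = 1.02
  option J: E = 198.1, α = 15.6, σ_y = 478.0 → σ = 272 MPa, n = 1.76
Option C has the lowest safety factor, n = 1.02.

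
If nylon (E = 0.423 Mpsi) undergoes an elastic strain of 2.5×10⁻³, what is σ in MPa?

E = 0.423 Mpsi = 2.916 GPa.
σ = E·ε = 2916 MPa × 2.5×10⁻³ = 7.29 MPa.

7.29 MPa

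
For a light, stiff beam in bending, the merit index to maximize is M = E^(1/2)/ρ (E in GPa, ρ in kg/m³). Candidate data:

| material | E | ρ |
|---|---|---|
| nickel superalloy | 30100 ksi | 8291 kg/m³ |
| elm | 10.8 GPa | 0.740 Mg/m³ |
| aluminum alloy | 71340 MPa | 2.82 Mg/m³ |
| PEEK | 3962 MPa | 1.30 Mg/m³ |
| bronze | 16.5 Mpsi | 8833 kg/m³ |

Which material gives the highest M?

elm

Normalizing units and computing the index:
  nickel superalloy: E = 207.5 GPa, ρ = 8291 kg/m³
  elm: E = 10.80 GPa, ρ = 740.0 kg/m³
  aluminum alloy: E = 71.34 GPa, ρ = 2820 kg/m³
  PEEK: E = 3.962 GPa, ρ = 1300 kg/m³
  bronze: E = 113.8 GPa, ρ = 8833 kg/m³
  elm: M = 4.44×10⁻³
  aluminum alloy: M = 3.00×10⁻³
  nickel superalloy: M = 1.74×10⁻³
  PEEK: M = 1.53×10⁻³
  bronze: M = 1.21×10⁻³
Elm has the largest M.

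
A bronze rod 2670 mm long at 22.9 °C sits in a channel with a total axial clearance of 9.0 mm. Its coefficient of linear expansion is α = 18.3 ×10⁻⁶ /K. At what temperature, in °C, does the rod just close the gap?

207 °C

α·L₀·ΔT = 9.0 mm ⇒ ΔT = 9.0 / (18.3×10⁻⁶ × 2670.0) = 184.2 K.
T = 22.9 + 184.2 = 207.1 °C.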